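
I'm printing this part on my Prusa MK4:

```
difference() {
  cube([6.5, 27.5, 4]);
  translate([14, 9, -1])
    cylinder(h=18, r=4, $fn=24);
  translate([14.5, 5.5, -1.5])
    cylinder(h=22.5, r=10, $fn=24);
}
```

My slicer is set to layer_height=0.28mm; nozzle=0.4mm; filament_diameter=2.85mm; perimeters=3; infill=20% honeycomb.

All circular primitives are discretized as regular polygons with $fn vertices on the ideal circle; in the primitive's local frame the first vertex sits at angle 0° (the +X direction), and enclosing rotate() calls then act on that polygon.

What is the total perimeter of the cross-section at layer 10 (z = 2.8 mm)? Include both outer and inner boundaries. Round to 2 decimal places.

At z = 2.8 mm: the 6.5×27.5 cube contributes its full rectangle (perimeter 68.00 mm); the r=4 cylinder at (14, 9) gives a regular 24-gon of circumradius 4 (constant along its height) (perimeter = 2·24·4.000·sin(180°/24) = 25.06 mm); the cylinder at (14.5, 5.5): section is a regular 24-gon, circumradius r=10 (perimeter = 2·24·10.000·sin(180°/24) = 62.65 mm); Subtracting the remaining from the first: starting from the 6.5×27.5 cube, the r=4 cylinder at (14, 9) misses the remaining region (no effect); the r=10 cylinder at (14.5, 5.5) partially overlaps it — only the 15.58 mm² overlap (of its 310.58 mm²) is removed, clipping the outline — boundary = 68.52 mm. Overall, the cross-section is a single solid region. Total boundary length (outer) = 68.52 mm.

68.52 mm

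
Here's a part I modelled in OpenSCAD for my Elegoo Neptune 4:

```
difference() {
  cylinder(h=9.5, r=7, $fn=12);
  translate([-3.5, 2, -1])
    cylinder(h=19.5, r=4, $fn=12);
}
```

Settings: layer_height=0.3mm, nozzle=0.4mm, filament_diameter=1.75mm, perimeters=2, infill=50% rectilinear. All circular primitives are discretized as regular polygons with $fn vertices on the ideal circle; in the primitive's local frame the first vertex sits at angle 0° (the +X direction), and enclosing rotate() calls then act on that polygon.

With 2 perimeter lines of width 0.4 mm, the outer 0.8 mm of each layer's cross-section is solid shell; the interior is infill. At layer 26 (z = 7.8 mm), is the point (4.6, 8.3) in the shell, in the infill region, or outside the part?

At z = 7.8 mm: the cylinder: section is a regular 12-gon, circumradius r=7; the r=4 cylinder at (-3.5, 2) gives a regular 12-gon of circumradius 4 (constant along its height); Taking the first minus the rest: starting from the r=7 cylinder, the r=4 cylinder at (-3.5, 2) partially overlaps it — only the 42.42 mm² overlap (of its 48.00 mm²) is removed, clipping the outline — 1 connected region. Overall, the cross-section is a single solid region. The nearest boundary edge runs (0.00, 7.00)→(3.50, 6.06); distance from the point to it = 2.49 mm. The point is not inside any of the regions above, so it lies outside the cross-section (2.49 mm from the nearest boundary).

outside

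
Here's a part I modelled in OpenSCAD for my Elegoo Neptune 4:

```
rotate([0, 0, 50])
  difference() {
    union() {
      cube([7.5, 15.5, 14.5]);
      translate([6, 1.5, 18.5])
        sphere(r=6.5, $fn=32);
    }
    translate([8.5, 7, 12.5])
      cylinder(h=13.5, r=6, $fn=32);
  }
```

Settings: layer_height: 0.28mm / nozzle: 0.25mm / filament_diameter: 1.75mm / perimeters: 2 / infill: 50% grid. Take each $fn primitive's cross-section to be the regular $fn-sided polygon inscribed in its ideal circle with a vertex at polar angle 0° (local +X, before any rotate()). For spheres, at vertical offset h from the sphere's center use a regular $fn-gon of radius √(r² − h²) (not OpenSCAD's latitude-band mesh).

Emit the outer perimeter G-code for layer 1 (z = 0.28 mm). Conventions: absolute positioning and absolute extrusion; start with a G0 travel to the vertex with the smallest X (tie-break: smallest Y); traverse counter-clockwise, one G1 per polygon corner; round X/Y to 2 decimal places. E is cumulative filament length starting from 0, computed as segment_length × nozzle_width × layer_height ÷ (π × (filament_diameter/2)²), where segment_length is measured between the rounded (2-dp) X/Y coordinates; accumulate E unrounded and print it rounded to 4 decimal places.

At z = 0.28 mm: the 7.5×15.5 cube contributes its full rectangle; the sphere at (6, 1.5) is not intersected at this z (|z−center|=18.220 > r=6.5); Merging all regions: only the 7.5×15.5 cube is present, so the union is just that shape — 1 connected region; the cylinder at (8.5, 7) does not reach this height (z outside [12.5, 26]); After the difference (first − rest): none of the subtracted shapes is present at this height, so that combined region is unchanged — 1 connected region; (rotated 50° about Z; rotation is an isometry so areas/perimeters/island counts are preserved). The outline is a single polygon with 4 vertices. Extrusion per mm of travel: 0.25 × 0.28 / (π × 0.875²) = 0.029103. Accumulating E over each segment gives final E = 1.3386.

G0 X-11.87 Y9.96 Z0.28
G1 X0.00 Y0.00 E0.4509
G1 X4.82 Y5.75 E0.6693
G1 X-7.05 Y15.71 E1.1203
G1 X-11.87 Y9.96 E1.3386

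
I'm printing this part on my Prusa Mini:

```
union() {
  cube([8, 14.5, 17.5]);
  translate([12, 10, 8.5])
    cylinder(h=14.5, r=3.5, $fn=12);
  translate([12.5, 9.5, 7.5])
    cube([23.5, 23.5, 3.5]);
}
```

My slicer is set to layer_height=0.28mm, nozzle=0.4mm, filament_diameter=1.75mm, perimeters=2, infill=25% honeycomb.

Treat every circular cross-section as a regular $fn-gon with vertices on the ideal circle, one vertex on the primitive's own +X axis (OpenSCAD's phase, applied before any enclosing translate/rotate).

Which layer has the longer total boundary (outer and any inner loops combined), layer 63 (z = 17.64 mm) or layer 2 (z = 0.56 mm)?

layer 2 (z = 0.56 mm)

Layer 63 (z = 17.64): the cube does not reach this height (z outside [0, 17.5]); the r=3.5 cylinder at (12, 10) contributes a regular 12-gon of circumradius 3.5 (perimeter = 2·12·3.500·sin(180°/12) = 21.74 mm); the cube at (12.5, 9.5) is absent (z outside [7.5, 11]); Merging all regions: only the r=3.5 cylinder at (12, 10) is present, so the union is just that shape — boundary = 21.74 mm. So its perimeter = 21.74 mm. Layer 2 (z = 0.56): the cube (footprint 8×14.5) is included at this height (perimeter 45.00 mm); the cylinder at (12, 10) is not intersected at this z (z outside [8.5, 23]); the cube at (12.5, 9.5) is not intersected at this z (z outside [7.5, 11]); Combining (union): only the 8×14.5 cube is present, so the union is just that shape — boundary = 45.00 mm. So its perimeter = 45.00 mm. Layer 2 is larger (45.00 vs 21.74 mm).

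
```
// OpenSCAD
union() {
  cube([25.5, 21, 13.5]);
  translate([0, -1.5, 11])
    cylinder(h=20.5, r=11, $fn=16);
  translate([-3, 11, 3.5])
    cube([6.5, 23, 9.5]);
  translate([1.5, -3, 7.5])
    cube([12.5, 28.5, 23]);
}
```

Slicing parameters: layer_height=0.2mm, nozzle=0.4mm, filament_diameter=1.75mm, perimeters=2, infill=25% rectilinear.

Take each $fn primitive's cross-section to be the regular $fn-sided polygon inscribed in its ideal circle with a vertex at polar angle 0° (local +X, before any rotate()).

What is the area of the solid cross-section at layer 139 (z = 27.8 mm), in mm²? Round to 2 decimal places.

636.33 mm²

At z = 27.8 mm: the cube is absent (z outside [0, 13.5]); the cylinder at (0, -1.5): section is a regular 16-gon, circumradius r=11 (area = (16/2)·11.000²·sin(360°/16) = 370.44 mm²); the cube at (-3, 11) is not intersected at this z (z outside [3.5, 13]); the 12.5×28.5 cube at (1.5, -3) contributes its full rectangle (area 356.25 mm²); Combining (union): the regions partially overlap — summed areas 726.69 mm² minus the doubly-counted overlap 90.36 mm² gives 636.33 mm² — area = 636.33 mm². Overall, the cross-section is a single solid region. Net area = 636.33 mm².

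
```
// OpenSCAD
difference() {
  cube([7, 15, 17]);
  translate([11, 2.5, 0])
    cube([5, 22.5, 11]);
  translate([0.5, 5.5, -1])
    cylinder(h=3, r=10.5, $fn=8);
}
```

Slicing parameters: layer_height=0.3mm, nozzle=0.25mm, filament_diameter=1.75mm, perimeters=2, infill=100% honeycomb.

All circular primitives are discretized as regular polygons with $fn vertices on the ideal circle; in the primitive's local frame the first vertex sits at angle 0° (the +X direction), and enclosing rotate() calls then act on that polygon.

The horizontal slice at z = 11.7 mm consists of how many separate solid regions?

1

At z = 11.7 mm: the 7×15 cube contributes its full rectangle; the cube at (11, 2.5) is not intersected at this z (z outside [0, 11]); the cylinder at (0.5, 5.5) is absent (z outside [-1, 2]); Taking the first minus the rest: none of the subtracted shapes is present at this height, so the 7×15 cube is unchanged — 1 connected region. The result has 1 disconnected region.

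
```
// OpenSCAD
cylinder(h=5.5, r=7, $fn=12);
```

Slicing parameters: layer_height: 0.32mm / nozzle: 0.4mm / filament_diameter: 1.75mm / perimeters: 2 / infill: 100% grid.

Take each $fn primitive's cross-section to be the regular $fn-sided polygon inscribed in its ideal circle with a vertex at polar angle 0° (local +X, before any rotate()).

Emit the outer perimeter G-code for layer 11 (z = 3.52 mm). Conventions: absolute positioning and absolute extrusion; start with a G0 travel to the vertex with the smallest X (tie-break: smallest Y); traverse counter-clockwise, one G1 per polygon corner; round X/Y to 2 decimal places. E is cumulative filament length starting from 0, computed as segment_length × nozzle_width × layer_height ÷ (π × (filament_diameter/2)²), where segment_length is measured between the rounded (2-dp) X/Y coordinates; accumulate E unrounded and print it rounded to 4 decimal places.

At z = 3.52 mm: the cylinder: section is a regular 12-gon, circumradius r=7. The outline is a single polygon with 12 vertices. Extrusion per mm of travel: 0.4 × 0.32 / (π × 0.875²) = 0.053216. Accumulating E over each segment gives final E = 2.3135.

G0 X-7.00 Y0.00 Z3.52
G1 X-6.06 Y-3.50 E0.1929
G1 X-3.50 Y-6.06 E0.3855
G1 X0.00 Y-7.00 E0.5784
G1 X3.50 Y-6.06 E0.7712
G1 X6.06 Y-3.50 E0.9639
G1 X7.00 Y0.00 E1.1568
G1 X6.06 Y3.50 E1.3496
G1 X3.50 Y6.06 E1.5423
G1 X0.00 Y7.00 E1.7351
G1 X-3.50 Y6.06 E1.9280
G1 X-6.06 Y3.50 E2.1207
G1 X-7.00 Y0.00 E2.3135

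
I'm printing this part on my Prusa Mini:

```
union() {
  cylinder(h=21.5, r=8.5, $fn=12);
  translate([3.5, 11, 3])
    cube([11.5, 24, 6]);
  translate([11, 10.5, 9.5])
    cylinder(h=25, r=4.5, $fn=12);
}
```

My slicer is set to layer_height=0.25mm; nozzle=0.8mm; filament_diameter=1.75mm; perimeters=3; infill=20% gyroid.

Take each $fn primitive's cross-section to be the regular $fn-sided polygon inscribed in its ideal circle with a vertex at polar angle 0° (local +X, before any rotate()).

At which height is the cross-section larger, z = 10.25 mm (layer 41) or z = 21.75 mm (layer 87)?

Layer 41 (z = 10.25): the r=8.5 cylinder contributes a regular 12-gon of circumradius 8.5 (area = (12/2)·8.500²·sin(360°/12) = 216.75 mm²); the cube at (3.5, 11) is absent (z outside [3, 9]); the r=4.5 cylinder at (11, 10.5) gives a regular 12-gon of circumradius 4.5 (constant along its height) (area = (12/2)·4.500²·sin(360°/12) = 60.75 mm²); Taking the union: the 2 present regions are separate (no shared area or edge), so areas and boundary lengths simply add and each stays a separate island — area = 277.50 mm². So its area = 277.50 mm². Layer 87 (z = 21.75): the cylinder is absent (z outside [0, 21.5]); the cube at (3.5, 11) is absent (z outside [3, 9]); the cylinder at (11, 10.5): section is a regular 12-gon, circumradius r=4.5 (area = (12/2)·4.500²·sin(360°/12) = 60.75 mm²); Taking the union: only the r=4.5 cylinder at (11, 10.5) is present, so the union is just that shape — area = 60.75 mm². So its area = 60.75 mm². Layer 41 is larger (277.50 vs 60.75 mm²).

layer 41 (z = 10.25 mm)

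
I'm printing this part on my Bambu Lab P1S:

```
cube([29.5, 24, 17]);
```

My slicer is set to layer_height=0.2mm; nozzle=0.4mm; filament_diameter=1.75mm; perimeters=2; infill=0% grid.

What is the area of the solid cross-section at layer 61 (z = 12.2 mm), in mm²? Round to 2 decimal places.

708.00 mm²

At z = 12.2 mm: the cube is present — its section is the full 29.5×24 rectangle (area 708.00 mm²). Overall, the cross-section is a single solid region. Net area = 708.00 mm².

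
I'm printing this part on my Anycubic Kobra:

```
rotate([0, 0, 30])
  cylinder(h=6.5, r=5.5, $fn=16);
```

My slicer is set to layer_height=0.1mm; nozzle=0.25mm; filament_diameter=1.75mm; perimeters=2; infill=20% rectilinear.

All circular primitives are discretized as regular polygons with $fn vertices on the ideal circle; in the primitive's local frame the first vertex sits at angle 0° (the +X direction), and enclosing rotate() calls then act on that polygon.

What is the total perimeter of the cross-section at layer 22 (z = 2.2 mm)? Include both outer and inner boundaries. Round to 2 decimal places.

34.34 mm

At z = 2.2 mm: the r=5.5 cylinder gives a regular 16-gon of circumradius 5.5 (constant along its height) (perimeter = 2·16·5.500·sin(180°/16) = 34.34 mm); (rotated 30° about Z; rotation is an isometry so areas/perimeters/island counts are preserved). Overall, the cross-section is a single solid region. Total boundary length (outer) = 34.34 mm.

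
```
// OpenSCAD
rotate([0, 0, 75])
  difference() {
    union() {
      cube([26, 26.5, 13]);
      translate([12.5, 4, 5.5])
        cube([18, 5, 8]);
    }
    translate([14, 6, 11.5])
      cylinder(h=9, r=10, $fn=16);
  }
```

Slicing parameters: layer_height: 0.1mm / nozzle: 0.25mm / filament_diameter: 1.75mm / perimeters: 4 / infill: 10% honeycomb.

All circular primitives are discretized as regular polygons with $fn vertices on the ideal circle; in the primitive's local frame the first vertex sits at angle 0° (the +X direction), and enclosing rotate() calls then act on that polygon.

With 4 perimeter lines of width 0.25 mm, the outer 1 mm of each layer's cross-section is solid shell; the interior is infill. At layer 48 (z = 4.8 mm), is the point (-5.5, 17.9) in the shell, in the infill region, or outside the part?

At z = 4.8 mm: the cube (footprint 26×26.5) is included at this height; the cube at (12.5, 4) is not intersected at this z (z outside [5.5, 13.5]); Merging all regions: only the 26×26.5 cube is present, so the union is just that shape — 1 connected region; the cylinder at (14, 6) is absent (z outside [11.5, 20.5]); Subtracting the remaining from the first: none of the subtracted shapes is present at this height, so that combined region is unchanged — 1 connected region; (whole slice rotated 75° about Z — lengths, areas and connectivity unchanged). Overall, the cross-section is a single solid region. Undo the 75° rotation: the query point maps to (15.867, 9.945) in the un-rotated model frame. The nearest boundary edge runs (0.00, 0.00)→(26.00, 0.00); distance from the point to it = 9.95 mm. The point is inside the cross-section and 9.95 mm from the nearest boundary — more than the 1 mm shell width (4 × 0.25), so it's in the infill interior.

infill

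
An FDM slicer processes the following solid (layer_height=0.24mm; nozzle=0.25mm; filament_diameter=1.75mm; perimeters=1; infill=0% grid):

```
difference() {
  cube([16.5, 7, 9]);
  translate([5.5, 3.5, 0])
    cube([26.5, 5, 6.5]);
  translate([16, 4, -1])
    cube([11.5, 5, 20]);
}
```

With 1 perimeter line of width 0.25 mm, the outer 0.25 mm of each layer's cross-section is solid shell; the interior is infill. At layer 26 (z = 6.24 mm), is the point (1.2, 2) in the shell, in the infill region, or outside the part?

infill

At z = 6.24 mm: the cube is present — its section is the full 16.5×7 rectangle; the cube at (5.5, 3.5) is present — its section is the full 26.5×5 rectangle; the cube at (16, 4) is present — its section is the full 11.5×5 rectangle; Subtracting the remaining from the first: starting from the 16.5×7 cube, the 26.5×5 cube at (5.5, 3.5) partially overlaps it — only the 38.50 mm² overlap (of its 132.50 mm²) is removed, clipping the outline; the 11.5×5 cube at (16, 4) misses the remaining region (no effect) — 1 connected region. Overall, the cross-section is a single solid region. The nearest boundary edge runs (0.00, 0.00)→(0.00, 7.00); distance from the point to it = 1.20 mm. The point is inside the cross-section and 1.20 mm from the nearest boundary — more than the 0.25 mm shell width (1 × 0.25), so it's in the infill interior.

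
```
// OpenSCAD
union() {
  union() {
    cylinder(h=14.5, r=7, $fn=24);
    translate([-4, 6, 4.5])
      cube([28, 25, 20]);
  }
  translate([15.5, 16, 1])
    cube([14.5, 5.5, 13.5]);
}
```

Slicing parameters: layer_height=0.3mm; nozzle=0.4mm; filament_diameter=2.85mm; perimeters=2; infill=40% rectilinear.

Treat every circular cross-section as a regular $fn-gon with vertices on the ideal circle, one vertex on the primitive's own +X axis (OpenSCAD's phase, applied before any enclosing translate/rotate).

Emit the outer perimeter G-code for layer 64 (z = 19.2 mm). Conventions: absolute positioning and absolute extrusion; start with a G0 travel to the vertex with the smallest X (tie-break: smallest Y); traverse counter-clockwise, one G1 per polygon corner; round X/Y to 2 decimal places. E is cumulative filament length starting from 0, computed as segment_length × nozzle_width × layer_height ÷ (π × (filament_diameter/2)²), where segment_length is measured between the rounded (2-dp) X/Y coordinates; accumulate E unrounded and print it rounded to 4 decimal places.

At z = 19.2 mm: the cylinder is absent (z outside [0, 14.5]); the cube at (-4, 6) (footprint 28×25) is included at this height; Merging all regions: only the 28×25 cube at (-4, 6) is present, so the union is just that shape — 1 connected region; the cube at (15.5, 16) is absent (z outside [1, 14.5]); Merging all regions: only that combined region is present, so the union is just that shape — 1 connected region. The outline is a single polygon with 4 vertices. Extrusion per mm of travel: 0.4 × 0.3 / (π × 1.425²) = 0.018811. Accumulating E over each segment gives final E = 1.9939.

G0 X-4.00 Y6.00 Z19.20
G1 X24.00 Y6.00 E0.5267
G1 X24.00 Y31.00 E0.9970
G1 X-4.00 Y31.00 E1.5237
G1 X-4.00 Y6.00 E1.9939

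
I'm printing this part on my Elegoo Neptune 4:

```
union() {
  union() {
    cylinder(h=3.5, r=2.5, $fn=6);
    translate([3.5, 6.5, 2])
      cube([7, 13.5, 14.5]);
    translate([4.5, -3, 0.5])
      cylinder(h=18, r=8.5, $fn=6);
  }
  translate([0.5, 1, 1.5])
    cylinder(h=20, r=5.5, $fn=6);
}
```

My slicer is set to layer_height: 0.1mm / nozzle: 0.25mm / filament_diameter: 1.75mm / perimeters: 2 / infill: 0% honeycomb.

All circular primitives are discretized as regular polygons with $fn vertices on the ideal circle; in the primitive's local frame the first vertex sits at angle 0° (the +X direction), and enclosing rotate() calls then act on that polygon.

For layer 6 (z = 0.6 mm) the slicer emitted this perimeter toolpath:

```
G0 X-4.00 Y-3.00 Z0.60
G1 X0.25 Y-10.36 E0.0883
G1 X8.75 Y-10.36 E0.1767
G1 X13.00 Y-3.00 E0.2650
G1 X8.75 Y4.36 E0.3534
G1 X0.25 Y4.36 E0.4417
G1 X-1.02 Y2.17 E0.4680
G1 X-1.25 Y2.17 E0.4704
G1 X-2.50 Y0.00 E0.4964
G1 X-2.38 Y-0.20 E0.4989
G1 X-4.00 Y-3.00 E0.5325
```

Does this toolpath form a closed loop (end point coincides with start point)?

yes

Start point (G0): (-4.00, -3.00). End point (last G1): the path returns to the start — closed.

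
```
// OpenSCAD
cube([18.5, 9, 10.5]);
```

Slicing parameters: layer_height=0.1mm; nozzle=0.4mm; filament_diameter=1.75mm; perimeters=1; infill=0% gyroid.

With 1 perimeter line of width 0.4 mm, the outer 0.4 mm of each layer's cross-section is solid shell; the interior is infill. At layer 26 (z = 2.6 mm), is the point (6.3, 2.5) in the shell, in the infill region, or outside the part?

infill

At z = 2.6 mm: the cube (footprint 18.5×9) is included at this height. Overall, the cross-section is a single solid region. The nearest boundary edge runs (0.00, 0.00)→(18.50, 0.00); distance from the point to it = 2.50 mm. The point is inside the cross-section and 2.50 mm from the nearest boundary — more than the 0.4 mm shell width (1 × 0.4), so it's in the infill interior.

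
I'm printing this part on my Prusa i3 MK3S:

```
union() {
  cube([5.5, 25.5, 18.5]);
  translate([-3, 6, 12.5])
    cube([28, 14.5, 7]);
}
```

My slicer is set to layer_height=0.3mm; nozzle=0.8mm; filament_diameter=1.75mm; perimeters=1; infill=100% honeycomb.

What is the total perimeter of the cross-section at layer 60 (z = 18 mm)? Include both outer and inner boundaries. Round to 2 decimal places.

At z = 18 mm: the cube is present — its section is the full 5.5×25.5 rectangle (perimeter 62.00 mm); the cube at (-3, 6) is present — its section is the full 28×14.5 rectangle (perimeter 85.00 mm); Merging all regions: the regions partially overlap (shared area 79.75 mm²), so the edge portions inside another operand are dropped and the merged outline is re-measured after clipping — boundary = 107.00 mm. Overall, the cross-section is a single solid region. Total boundary length (outer) = 107.00 mm.

107.00 mm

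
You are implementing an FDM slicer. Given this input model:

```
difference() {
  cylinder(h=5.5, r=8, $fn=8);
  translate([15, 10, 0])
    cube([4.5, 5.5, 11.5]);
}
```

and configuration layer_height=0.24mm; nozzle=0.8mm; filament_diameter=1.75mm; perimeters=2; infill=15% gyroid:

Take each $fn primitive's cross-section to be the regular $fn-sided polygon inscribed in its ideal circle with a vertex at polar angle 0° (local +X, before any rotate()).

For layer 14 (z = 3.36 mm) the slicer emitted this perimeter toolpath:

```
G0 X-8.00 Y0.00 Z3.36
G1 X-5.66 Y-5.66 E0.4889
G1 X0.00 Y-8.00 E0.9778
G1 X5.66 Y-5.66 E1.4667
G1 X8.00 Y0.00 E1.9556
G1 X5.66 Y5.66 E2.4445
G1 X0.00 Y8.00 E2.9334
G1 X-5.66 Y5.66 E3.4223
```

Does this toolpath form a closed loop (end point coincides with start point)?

Start point (G0): (-8.00, 0.00). End point (last G1): the path does not return to the start — open.

no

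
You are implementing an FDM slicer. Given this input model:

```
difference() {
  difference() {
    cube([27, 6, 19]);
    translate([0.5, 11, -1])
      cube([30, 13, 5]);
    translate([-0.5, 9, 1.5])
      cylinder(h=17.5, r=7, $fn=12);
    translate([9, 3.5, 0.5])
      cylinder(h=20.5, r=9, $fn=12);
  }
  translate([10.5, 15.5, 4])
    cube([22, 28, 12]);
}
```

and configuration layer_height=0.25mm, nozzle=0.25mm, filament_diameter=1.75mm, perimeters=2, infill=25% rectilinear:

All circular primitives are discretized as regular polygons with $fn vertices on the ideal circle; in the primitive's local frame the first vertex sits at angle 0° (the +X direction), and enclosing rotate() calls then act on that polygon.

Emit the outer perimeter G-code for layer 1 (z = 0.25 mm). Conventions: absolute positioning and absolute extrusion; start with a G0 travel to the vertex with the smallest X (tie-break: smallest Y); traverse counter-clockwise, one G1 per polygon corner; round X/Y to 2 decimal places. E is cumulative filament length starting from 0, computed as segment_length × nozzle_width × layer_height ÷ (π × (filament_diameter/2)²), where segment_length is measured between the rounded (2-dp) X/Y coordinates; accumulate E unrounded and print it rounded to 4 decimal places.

G0 X0.00 Y0.00 Z0.25
G1 X27.00 Y0.00 E0.7016
G1 X27.00 Y6.00 E0.8575
G1 X0.00 Y6.00 E1.5591
G1 X0.00 Y0.00 E1.7150

At z = 0.25 mm: the cube is present — its section is the full 27×6 rectangle; the 30×13 cube at (0.5, 11) contributes its full rectangle; the cylinder at (-0.5, 9) does not reach this height (z outside [1.5, 19]); the cylinder at (9, 3.5) is absent (z outside [0.5, 21]); Subtracting the remaining from the first: starting from the 27×6 cube, the 30×13 cube at (0.5, 11) misses the remaining region (no effect) — 1 connected region; the cube at (10.5, 15.5) is absent (z outside [4, 16]); Taking the first minus the rest: none of the subtracted shapes is present at this height, so the result so far is unchanged — 1 connected region. The outline is a single polygon with 4 vertices. Extrusion per mm of travel: 0.25 × 0.25 / (π × 0.875²) = 0.025984. Accumulating E over each segment gives final E = 1.7150.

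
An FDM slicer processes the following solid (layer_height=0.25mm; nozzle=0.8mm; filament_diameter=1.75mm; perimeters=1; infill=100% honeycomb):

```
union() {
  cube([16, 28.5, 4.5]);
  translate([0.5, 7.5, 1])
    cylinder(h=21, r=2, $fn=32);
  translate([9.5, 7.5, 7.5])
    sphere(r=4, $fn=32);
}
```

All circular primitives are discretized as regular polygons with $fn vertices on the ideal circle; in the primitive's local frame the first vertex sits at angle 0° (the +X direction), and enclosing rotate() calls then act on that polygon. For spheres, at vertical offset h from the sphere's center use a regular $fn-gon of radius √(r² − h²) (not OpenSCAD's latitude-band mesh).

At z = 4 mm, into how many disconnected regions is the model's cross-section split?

1

At z = 4 mm: the cube (footprint 16×28.5) is included at this height; the r=2 cylinder at (0.5, 7.5) contributes a regular 32-gon of circumradius 2; the r=4 sphere at (9.5, 7.5) slices to a regular 32-gon of circumradius 1.936 (√(r²−h²) with h=3.5 from center); Taking the union: the regions partially overlap (shared area 19.92 mm²), so overlapping operands fuse into one piece — 1 connected region. The result has 1 disconnected region.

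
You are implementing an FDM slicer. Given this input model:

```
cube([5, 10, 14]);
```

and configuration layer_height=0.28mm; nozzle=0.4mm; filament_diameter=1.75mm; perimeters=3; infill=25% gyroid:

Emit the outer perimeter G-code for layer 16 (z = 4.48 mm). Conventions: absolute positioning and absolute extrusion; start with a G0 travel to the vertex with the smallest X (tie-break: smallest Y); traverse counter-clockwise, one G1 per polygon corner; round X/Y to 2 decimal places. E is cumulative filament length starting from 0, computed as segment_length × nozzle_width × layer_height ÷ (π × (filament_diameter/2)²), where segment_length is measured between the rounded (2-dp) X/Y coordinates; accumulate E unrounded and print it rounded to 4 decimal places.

At z = 4.48 mm: the 5×10 cube contributes its full rectangle. The outline is a single polygon with 4 vertices. Extrusion per mm of travel: 0.4 × 0.28 / (π × 0.875²) = 0.046564. Accumulating E over each segment gives final E = 1.3969.

G0 X0.00 Y0.00 Z4.48
G1 X5.00 Y0.00 E0.2328
G1 X5.00 Y10.00 E0.6985
G1 X0.00 Y10.00 E0.9313
G1 X0.00 Y0.00 E1.3969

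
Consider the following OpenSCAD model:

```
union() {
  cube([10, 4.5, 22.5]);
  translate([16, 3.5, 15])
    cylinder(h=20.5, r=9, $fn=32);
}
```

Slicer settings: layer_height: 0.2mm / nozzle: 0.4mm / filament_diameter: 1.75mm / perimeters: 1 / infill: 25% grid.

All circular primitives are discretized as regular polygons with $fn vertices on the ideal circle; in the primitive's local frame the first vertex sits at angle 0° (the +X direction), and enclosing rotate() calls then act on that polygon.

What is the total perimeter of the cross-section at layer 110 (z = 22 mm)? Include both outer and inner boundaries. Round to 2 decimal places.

71.17 mm

At z = 22 mm: the cube (footprint 10×4.5) is included at this height (perimeter 29.00 mm); the r=9 cylinder at (16, 3.5) contributes a regular 32-gon of circumradius 9 (perimeter = 2·32·9.000·sin(180°/32) = 56.46 mm); Merging all regions: the regions partially overlap (shared area 12.54 mm²), so the edge portions inside another operand are dropped and the merged outline is re-measured after clipping — boundary = 71.17 mm. Overall, the cross-section is a single solid region. Total boundary length (outer) = 71.17 mm.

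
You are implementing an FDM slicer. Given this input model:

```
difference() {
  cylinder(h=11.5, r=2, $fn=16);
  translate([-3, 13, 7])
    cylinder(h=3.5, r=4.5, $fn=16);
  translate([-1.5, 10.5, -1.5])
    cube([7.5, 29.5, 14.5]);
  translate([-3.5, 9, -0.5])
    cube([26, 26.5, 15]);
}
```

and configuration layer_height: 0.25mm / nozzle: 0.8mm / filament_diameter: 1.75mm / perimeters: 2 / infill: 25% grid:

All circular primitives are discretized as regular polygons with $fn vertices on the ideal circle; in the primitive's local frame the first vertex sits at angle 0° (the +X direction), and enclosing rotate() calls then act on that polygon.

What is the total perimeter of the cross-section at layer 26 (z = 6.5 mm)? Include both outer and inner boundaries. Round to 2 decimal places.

12.49 mm

At z = 6.5 mm: the cylinder: section is a regular 16-gon, circumradius r=2 (perimeter = 2·16·2.000·sin(180°/16) = 12.49 mm); the cylinder at (-3, 13) is not intersected at this z (z outside [7, 10.5]); the cube at (-1.5, 10.5) is present — its section is the full 7.5×29.5 rectangle (perimeter 74.00 mm); the cube at (-3.5, 9) is present — its section is the full 26×26.5 rectangle (perimeter 105.00 mm); After the difference (first − rest): starting from the r=2 cylinder, the 7.5×29.5 cube at (-1.5, 10.5) misses the remaining region (no effect); the 26×26.5 cube at (-3.5, 9) misses the remaining region (no effect) — boundary = 12.49 mm. Overall, the cross-section is a single solid region. Total boundary length (outer) = 12.49 mm.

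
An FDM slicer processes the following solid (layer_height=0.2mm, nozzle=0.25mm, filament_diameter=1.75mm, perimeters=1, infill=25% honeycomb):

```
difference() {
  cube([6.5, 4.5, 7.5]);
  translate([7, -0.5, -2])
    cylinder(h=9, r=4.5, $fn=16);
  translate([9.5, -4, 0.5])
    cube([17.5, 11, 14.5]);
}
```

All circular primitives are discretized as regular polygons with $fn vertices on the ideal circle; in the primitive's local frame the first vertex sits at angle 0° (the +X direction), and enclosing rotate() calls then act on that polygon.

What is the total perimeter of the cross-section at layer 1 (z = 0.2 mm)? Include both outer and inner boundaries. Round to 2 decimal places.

At z = 0.2 mm: the cube (footprint 6.5×4.5) is included at this height (perimeter 22.00 mm); the cylinder at (7, -0.5): section is a regular 16-gon, circumradius r=4.5 (perimeter = 2·16·4.500·sin(180°/16) = 28.09 mm); the cube at (9.5, -4) does not reach this height (z outside [0.5, 15]); Taking the first minus the rest: starting from the 6.5×4.5 cube, the r=4.5 cylinder at (7, -0.5) partially overlaps it — only the 11.30 mm² overlap (of its 61.99 mm²) is removed, clipping the outline — boundary = 20.20 mm. Overall, the cross-section is a single solid region. Total boundary length (outer) = 20.20 mm.

20.20 mm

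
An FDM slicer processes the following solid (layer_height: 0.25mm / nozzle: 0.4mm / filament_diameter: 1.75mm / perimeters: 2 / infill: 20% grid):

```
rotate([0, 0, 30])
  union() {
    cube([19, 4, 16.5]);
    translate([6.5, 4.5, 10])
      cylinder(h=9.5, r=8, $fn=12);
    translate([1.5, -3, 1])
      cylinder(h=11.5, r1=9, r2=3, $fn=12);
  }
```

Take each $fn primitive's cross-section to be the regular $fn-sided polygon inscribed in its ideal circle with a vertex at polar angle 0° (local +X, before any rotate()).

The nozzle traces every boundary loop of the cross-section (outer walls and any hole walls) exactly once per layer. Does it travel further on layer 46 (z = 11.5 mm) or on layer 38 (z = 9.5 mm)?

Layer 46 (z = 11.5): the cube is present — its section is the full 19×4 rectangle (perimeter 46.00 mm); the r=8 cylinder at (6.5, 4.5) gives a regular 12-gon of circumradius 8 (constant along its height) (perimeter = 2·12·8.000·sin(180°/12) = 49.69 mm); the cone at (1.5, -3) contributes a regular 12-gon of circumradius 3.522 (interpolated between r1=9 and r2=3 at t=0.913) (perimeter = 2·12·3.522·sin(180°/12) = 21.88 mm); Combining (union): the regions partially overlap (shared area 64.37 mm²), so the edge portions inside another operand are dropped and the merged outline is re-measured after clipping — boundary = 68.61 mm; (rotated 30° about Z; rotation is an isometry so areas/perimeters/island counts are preserved). So its perimeter = 68.61 mm. Layer 38 (z = 9.5): the cube is present — its section is the full 19×4 rectangle (perimeter 46.00 mm); the cylinder at (6.5, 4.5) is not intersected at this z (z outside [10, 19.5]); the cone at (1.5, -3): at t=0.739 of its height the radius interpolates to r₁+(r₂−r₁)t = 4.565, giving a regular 12-gon of that circumradius (perimeter = 2·12·4.565·sin(180°/12) = 28.36 mm); Merging all regions: the regions partially overlap (shared area 5.38 mm²), so the edge portions inside another operand are dropped and the merged outline is re-measured after clipping — boundary = 63.19 mm; (rotated 30° about Z; rotation is an isometry so areas/perimeters/island counts are preserved). So its perimeter = 63.19 mm. Layer 46 is larger (68.61 vs 63.19 mm).

layer 46 (z = 11.5 mm)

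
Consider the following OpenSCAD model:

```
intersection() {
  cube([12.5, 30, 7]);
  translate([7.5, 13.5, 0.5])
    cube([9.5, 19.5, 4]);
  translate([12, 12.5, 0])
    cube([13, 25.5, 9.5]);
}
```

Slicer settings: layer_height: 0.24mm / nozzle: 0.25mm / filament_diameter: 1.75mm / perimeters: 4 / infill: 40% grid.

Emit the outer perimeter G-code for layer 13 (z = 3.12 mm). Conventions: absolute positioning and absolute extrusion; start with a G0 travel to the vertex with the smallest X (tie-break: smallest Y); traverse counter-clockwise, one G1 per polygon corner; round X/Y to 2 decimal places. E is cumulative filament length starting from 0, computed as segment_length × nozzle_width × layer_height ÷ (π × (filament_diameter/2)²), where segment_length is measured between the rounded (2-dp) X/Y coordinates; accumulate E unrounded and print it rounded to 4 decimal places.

G0 X12.00 Y13.50 Z3.12
G1 X12.50 Y13.50 E0.0125
G1 X12.50 Y30.00 E0.4241
G1 X12.00 Y30.00 E0.4365
G1 X12.00 Y13.50 E0.8481

At z = 3.12 mm: the cube is present — its section is the full 12.5×30 rectangle; the cube at (7.5, 13.5) is present — its section is the full 9.5×19.5 rectangle; the cube at (12, 12.5) is present — its section is the full 13×25.5 rectangle; After intersecting: the 9.5×19.5 cube at (7.5, 13.5) partially overlaps the 12.5×30 cube; clipping to the common part keeps 82.50 mm²; the 13×25.5 cube at (12, 12.5) partially overlaps the running intersection; clipping to the common part keeps 8.25 mm² — 1 connected region. The outline is a single polygon with 4 vertices. Extrusion per mm of travel: 0.25 × 0.24 / (π × 0.875²) = 0.024945. Accumulating E over each segment gives final E = 0.8481.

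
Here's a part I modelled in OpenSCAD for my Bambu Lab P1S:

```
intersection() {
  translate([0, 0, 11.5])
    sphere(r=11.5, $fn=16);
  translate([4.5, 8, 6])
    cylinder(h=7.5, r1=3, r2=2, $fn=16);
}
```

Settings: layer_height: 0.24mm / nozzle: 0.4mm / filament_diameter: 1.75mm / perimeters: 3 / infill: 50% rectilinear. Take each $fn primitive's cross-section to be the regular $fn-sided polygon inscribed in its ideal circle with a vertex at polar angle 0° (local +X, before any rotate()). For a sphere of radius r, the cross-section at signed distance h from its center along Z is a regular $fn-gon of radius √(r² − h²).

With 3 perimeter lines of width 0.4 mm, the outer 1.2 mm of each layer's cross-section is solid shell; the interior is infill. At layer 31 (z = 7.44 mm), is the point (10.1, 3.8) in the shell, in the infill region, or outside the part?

At z = 7.44 mm: the r=11.5 sphere contributes a regular 16-gon of circumradius √(11.5²−4.06²) = 10.759; the cone at (4.5, 8): at t=0.192 of its height the radius interpolates to r₁+(r₂−r₁)t = 2.808, giving a regular 16-gon of that circumradius; Taking the intersection: the cone at (4.5, 8) partially overlaps the r=11.5 sphere; clipping to the common part keeps 19.23 mm² — 1 connected region. Overall, the cross-section is a single solid region. The nearest boundary edge runs (7.09, 6.93)→(6.49, 6.01); distance from the point to it = 4.24 mm. The point is not inside any of the regions above, so it lies outside the cross-section (4.24 mm from the nearest boundary).

outside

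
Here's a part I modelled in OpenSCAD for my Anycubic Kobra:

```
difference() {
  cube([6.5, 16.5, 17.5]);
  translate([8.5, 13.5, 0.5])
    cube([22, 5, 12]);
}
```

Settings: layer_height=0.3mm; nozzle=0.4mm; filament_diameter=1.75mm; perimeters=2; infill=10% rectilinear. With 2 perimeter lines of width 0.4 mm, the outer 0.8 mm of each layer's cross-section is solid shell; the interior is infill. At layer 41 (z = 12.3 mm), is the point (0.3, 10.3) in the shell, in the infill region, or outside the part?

shell

At z = 12.3 mm: the cube (footprint 6.5×16.5) is included at this height; the cube at (8.5, 13.5) (footprint 22×5) is included at this height; Subtracting the remaining from the first: starting from the 6.5×16.5 cube, the 22×5 cube at (8.5, 13.5) misses the remaining region (no effect) — 1 connected region. Overall, the cross-section is a single solid region. The nearest boundary edge runs (0.00, 0.00)→(0.00, 16.50); distance from the point to it = 0.30 mm. The point is inside the cross-section, 0.30 mm from the nearest boundary — within the 0.8 mm shell band (2 × 0.4).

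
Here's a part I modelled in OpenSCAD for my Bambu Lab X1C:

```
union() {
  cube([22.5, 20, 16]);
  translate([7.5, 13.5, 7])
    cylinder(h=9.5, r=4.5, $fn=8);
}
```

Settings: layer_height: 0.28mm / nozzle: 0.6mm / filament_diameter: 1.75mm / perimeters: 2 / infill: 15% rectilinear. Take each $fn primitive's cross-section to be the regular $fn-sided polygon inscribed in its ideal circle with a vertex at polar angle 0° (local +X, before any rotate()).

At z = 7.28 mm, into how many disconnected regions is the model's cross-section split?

At z = 7.28 mm: the cube (footprint 22.5×20) is included at this height; the r=4.5 cylinder at (7.5, 13.5) gives a regular 8-gon of circumradius 4.5 (constant along its height); Taking the union: the r=4.5 cylinder at (7.5, 13.5) lies entirely inside the 22.5×20 cube, so the union is just the 22.5×20 cube — 1 connected region. The result has 1 disconnected region.

1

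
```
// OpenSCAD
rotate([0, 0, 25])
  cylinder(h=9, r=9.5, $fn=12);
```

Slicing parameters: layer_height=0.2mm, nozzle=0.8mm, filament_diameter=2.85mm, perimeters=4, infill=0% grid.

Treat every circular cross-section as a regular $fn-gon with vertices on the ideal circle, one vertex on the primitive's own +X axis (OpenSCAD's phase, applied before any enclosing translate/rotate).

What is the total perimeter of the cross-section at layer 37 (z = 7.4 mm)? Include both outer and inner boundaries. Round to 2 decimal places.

At z = 7.4 mm: the cylinder: section is a regular 12-gon, circumradius r=9.5 (perimeter = 2·12·9.500·sin(180°/12) = 59.01 mm); (whole slice rotated 25° about Z — lengths, areas and connectivity unchanged). Overall, the cross-section is a single solid region. Total boundary length (outer) = 59.01 mm.

59.01 mm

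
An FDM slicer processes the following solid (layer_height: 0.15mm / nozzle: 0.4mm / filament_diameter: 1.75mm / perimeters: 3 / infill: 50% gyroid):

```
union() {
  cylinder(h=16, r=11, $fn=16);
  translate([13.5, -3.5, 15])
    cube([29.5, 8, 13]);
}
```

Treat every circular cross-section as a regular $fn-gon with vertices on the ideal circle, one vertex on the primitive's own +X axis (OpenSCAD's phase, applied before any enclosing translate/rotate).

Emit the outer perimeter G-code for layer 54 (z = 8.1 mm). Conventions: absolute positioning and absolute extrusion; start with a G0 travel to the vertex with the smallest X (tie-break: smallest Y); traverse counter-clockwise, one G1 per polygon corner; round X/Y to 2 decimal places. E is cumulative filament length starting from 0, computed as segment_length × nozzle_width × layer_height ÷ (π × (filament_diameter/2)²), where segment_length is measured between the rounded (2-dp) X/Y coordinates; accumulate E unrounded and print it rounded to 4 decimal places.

G0 X-11.00 Y0.00 Z8.10
G1 X-10.16 Y-4.21 E0.1071
G1 X-7.78 Y-7.78 E0.2141
G1 X-4.21 Y-10.16 E0.3211
G1 X0.00 Y-11.00 E0.4282
G1 X4.21 Y-10.16 E0.5353
G1 X7.78 Y-7.78 E0.6424
G1 X10.16 Y-4.21 E0.7494
G1 X11.00 Y0.00 E0.8565
G1 X10.16 Y4.21 E0.9636
G1 X7.78 Y7.78 E1.0706
G1 X4.21 Y10.16 E1.1776
G1 X0.00 Y11.00 E1.2847
G1 X-4.21 Y10.16 E1.3918
G1 X-7.78 Y7.78 E1.4988
G1 X-10.16 Y4.21 E1.6059
G1 X-11.00 Y0.00 E1.7129

At z = 8.1 mm: the r=11 cylinder gives a regular 16-gon of circumradius 11 (constant along its height); the cube at (13.5, -3.5) does not reach this height (z outside [15, 28]); Merging all regions: only the r=11 cylinder is present, so the union is just that shape — 1 connected region. The outline is a single polygon with 16 vertices. Extrusion per mm of travel: 0.4 × 0.15 / (π × 0.875²) = 0.024945. Accumulating E over each segment gives final E = 1.7129.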